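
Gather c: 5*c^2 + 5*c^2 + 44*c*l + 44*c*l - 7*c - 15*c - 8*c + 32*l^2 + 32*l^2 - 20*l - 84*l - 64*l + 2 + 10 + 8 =10*c^2 + c*(88*l - 30) + 64*l^2 - 168*l + 20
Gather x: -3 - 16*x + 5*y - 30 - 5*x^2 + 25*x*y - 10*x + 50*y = -5*x^2 + x*(25*y - 26) + 55*y - 33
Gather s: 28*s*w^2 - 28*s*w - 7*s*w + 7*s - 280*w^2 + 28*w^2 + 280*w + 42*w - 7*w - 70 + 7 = s*(28*w^2 - 35*w + 7) - 252*w^2 + 315*w - 63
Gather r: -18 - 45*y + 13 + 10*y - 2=-35*y - 7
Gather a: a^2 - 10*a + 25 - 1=a^2 - 10*a + 24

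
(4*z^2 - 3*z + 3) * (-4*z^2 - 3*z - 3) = -16*z^4 - 15*z^2 - 9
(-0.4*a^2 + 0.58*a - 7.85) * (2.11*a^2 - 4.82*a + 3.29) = -0.844*a^4 + 3.1518*a^3 - 20.6751*a^2 + 39.7452*a - 25.8265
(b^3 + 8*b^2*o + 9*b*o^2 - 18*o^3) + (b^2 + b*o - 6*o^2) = b^3 + 8*b^2*o + b^2 + 9*b*o^2 + b*o - 18*o^3 - 6*o^2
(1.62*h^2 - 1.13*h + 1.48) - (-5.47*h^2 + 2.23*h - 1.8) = 7.09*h^2 - 3.36*h + 3.28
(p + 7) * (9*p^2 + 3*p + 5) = 9*p^3 + 66*p^2 + 26*p + 35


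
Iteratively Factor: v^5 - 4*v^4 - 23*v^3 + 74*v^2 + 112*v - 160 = (v + 2)*(v^4 - 6*v^3 - 11*v^2 + 96*v - 80) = (v + 2)*(v + 4)*(v^3 - 10*v^2 + 29*v - 20) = (v - 5)*(v + 2)*(v + 4)*(v^2 - 5*v + 4) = (v - 5)*(v - 1)*(v + 2)*(v + 4)*(v - 4)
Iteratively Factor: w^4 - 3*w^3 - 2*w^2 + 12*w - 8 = (w + 2)*(w^3 - 5*w^2 + 8*w - 4) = (w - 2)*(w + 2)*(w^2 - 3*w + 2) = (w - 2)*(w - 1)*(w + 2)*(w - 2)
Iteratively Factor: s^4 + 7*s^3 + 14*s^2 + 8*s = (s + 1)*(s^3 + 6*s^2 + 8*s) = s*(s + 1)*(s^2 + 6*s + 8) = s*(s + 1)*(s + 2)*(s + 4)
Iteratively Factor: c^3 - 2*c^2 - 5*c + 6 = (c + 2)*(c^2 - 4*c + 3) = (c - 3)*(c + 2)*(c - 1)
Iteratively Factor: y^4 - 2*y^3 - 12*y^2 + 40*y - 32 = (y - 2)*(y^3 - 12*y + 16) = (y - 2)^2*(y^2 + 2*y - 8) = (y - 2)^2*(y + 4)*(y - 2)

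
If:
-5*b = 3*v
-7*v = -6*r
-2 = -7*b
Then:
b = 2/7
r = -5/9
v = -10/21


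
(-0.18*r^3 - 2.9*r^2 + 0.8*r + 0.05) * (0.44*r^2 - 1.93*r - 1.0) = -0.0792*r^5 - 0.9286*r^4 + 6.129*r^3 + 1.378*r^2 - 0.8965*r - 0.05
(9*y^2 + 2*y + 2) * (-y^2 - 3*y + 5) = -9*y^4 - 29*y^3 + 37*y^2 + 4*y + 10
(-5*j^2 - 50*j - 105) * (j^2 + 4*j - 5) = -5*j^4 - 70*j^3 - 280*j^2 - 170*j + 525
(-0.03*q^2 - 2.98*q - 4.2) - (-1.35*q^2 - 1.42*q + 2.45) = 1.32*q^2 - 1.56*q - 6.65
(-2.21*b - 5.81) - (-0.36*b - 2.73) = -1.85*b - 3.08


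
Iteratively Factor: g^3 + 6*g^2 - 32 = (g - 2)*(g^2 + 8*g + 16) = (g - 2)*(g + 4)*(g + 4)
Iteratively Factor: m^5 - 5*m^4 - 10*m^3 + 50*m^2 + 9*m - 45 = (m + 1)*(m^4 - 6*m^3 - 4*m^2 + 54*m - 45) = (m - 5)*(m + 1)*(m^3 - m^2 - 9*m + 9) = (m - 5)*(m - 1)*(m + 1)*(m^2 - 9) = (m - 5)*(m - 1)*(m + 1)*(m + 3)*(m - 3)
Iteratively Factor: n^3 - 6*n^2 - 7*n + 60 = (n - 5)*(n^2 - n - 12) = (n - 5)*(n - 4)*(n + 3)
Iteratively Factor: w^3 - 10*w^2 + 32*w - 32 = (w - 2)*(w^2 - 8*w + 16) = (w - 4)*(w - 2)*(w - 4)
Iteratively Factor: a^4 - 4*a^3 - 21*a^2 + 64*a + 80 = (a + 1)*(a^3 - 5*a^2 - 16*a + 80) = (a + 1)*(a + 4)*(a^2 - 9*a + 20) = (a - 5)*(a + 1)*(a + 4)*(a - 4)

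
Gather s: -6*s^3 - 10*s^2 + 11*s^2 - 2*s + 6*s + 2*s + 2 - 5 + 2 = -6*s^3 + s^2 + 6*s - 1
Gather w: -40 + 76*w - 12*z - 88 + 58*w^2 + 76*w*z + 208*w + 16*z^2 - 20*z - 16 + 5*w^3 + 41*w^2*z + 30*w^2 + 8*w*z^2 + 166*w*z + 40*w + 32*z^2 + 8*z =5*w^3 + w^2*(41*z + 88) + w*(8*z^2 + 242*z + 324) + 48*z^2 - 24*z - 144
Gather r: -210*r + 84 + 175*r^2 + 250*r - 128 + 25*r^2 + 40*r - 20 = 200*r^2 + 80*r - 64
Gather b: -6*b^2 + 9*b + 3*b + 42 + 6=-6*b^2 + 12*b + 48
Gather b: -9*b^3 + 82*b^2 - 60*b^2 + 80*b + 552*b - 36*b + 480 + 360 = -9*b^3 + 22*b^2 + 596*b + 840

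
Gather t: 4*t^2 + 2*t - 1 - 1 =4*t^2 + 2*t - 2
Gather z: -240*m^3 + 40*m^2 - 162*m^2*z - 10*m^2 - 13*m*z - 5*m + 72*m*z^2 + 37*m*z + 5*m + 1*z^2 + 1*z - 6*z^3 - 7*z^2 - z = -240*m^3 + 30*m^2 - 6*z^3 + z^2*(72*m - 6) + z*(-162*m^2 + 24*m)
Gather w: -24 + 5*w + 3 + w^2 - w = w^2 + 4*w - 21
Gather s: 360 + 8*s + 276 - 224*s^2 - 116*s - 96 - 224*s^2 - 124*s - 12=-448*s^2 - 232*s + 528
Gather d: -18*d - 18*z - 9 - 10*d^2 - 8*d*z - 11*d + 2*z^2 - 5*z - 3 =-10*d^2 + d*(-8*z - 29) + 2*z^2 - 23*z - 12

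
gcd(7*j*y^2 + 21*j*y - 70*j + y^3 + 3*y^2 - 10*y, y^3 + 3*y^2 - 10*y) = y^2 + 3*y - 10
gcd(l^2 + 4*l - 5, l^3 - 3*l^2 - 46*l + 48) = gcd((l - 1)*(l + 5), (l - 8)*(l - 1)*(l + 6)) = l - 1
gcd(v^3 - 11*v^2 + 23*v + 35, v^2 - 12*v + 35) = v^2 - 12*v + 35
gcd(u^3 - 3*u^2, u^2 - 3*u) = u^2 - 3*u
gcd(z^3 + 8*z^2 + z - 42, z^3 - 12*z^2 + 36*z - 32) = z - 2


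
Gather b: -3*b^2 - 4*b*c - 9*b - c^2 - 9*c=-3*b^2 + b*(-4*c - 9) - c^2 - 9*c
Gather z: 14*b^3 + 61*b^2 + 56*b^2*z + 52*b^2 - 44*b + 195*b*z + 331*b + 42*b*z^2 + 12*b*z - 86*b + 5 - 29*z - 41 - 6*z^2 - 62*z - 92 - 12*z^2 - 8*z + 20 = 14*b^3 + 113*b^2 + 201*b + z^2*(42*b - 18) + z*(56*b^2 + 207*b - 99) - 108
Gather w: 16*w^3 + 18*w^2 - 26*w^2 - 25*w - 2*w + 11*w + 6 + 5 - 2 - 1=16*w^3 - 8*w^2 - 16*w + 8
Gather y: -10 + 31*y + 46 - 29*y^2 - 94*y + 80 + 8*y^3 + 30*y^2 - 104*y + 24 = 8*y^3 + y^2 - 167*y + 140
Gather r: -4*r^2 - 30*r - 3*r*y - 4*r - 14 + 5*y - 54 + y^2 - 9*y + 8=-4*r^2 + r*(-3*y - 34) + y^2 - 4*y - 60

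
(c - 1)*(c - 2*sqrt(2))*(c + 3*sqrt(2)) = c^3 - c^2 + sqrt(2)*c^2 - 12*c - sqrt(2)*c + 12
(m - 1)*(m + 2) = m^2 + m - 2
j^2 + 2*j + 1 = (j + 1)^2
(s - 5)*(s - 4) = s^2 - 9*s + 20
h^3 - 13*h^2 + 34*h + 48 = (h - 8)*(h - 6)*(h + 1)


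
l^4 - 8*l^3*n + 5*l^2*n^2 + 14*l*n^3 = l*(l - 7*n)*(l - 2*n)*(l + n)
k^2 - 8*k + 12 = (k - 6)*(k - 2)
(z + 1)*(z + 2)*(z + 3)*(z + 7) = z^4 + 13*z^3 + 53*z^2 + 83*z + 42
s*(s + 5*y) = s^2 + 5*s*y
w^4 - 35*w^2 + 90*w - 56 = (w - 4)*(w - 2)*(w - 1)*(w + 7)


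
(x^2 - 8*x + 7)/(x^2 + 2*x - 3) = (x - 7)/(x + 3)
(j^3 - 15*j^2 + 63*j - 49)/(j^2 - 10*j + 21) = (j^2 - 8*j + 7)/(j - 3)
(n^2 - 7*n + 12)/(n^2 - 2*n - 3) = (n - 4)/(n + 1)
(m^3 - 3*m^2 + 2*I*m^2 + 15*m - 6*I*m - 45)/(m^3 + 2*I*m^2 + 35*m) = (m^3 + m^2*(-3 + 2*I) + 3*m*(5 - 2*I) - 45)/(m*(m^2 + 2*I*m + 35))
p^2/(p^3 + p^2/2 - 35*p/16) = 16*p/(16*p^2 + 8*p - 35)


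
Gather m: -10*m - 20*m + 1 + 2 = 3 - 30*m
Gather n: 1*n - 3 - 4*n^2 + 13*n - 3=-4*n^2 + 14*n - 6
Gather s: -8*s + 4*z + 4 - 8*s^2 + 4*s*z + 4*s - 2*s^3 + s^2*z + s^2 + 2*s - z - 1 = -2*s^3 + s^2*(z - 7) + s*(4*z - 2) + 3*z + 3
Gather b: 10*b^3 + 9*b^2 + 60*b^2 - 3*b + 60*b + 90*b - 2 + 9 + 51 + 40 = 10*b^3 + 69*b^2 + 147*b + 98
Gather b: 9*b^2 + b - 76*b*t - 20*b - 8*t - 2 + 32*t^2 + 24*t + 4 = 9*b^2 + b*(-76*t - 19) + 32*t^2 + 16*t + 2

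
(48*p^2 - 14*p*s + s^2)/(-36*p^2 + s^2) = (-8*p + s)/(6*p + s)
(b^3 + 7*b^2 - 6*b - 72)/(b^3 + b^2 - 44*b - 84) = (b^2 + b - 12)/(b^2 - 5*b - 14)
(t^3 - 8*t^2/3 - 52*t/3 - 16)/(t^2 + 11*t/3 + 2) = (3*t^3 - 8*t^2 - 52*t - 48)/(3*t^2 + 11*t + 6)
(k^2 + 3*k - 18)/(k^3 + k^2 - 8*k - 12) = (k + 6)/(k^2 + 4*k + 4)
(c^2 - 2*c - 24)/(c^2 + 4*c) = (c - 6)/c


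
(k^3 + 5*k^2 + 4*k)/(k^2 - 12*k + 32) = k*(k^2 + 5*k + 4)/(k^2 - 12*k + 32)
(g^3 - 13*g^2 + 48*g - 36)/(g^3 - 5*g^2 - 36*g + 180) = (g^2 - 7*g + 6)/(g^2 + g - 30)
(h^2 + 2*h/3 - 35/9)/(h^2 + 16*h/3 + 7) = (h - 5/3)/(h + 3)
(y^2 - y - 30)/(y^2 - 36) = (y + 5)/(y + 6)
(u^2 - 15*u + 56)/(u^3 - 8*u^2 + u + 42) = (u - 8)/(u^2 - u - 6)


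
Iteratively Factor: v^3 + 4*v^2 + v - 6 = (v + 2)*(v^2 + 2*v - 3) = (v + 2)*(v + 3)*(v - 1)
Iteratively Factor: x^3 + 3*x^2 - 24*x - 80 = (x - 5)*(x^2 + 8*x + 16) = (x - 5)*(x + 4)*(x + 4)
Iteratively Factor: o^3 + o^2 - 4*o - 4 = (o + 2)*(o^2 - o - 2) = (o - 2)*(o + 2)*(o + 1)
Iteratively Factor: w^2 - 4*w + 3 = (w - 1)*(w - 3)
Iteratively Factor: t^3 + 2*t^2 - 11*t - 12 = (t + 4)*(t^2 - 2*t - 3) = (t - 3)*(t + 4)*(t + 1)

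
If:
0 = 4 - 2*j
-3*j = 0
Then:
No Solution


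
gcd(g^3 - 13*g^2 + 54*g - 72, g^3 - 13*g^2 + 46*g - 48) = g - 3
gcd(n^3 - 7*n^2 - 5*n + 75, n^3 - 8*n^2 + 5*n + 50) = n^2 - 10*n + 25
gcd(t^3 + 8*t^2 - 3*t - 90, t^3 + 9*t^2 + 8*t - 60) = t^2 + 11*t + 30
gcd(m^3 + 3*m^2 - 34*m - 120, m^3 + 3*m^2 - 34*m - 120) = m^3 + 3*m^2 - 34*m - 120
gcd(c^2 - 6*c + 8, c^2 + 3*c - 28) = c - 4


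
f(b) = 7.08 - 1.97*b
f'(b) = -1.97000000000000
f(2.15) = 2.84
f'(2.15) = -1.97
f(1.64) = 3.85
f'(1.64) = -1.97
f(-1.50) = 10.04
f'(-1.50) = -1.97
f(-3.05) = 13.09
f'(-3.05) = -1.97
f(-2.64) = 12.28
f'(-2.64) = -1.97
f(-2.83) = 12.66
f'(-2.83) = -1.97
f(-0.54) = 8.14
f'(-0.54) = -1.97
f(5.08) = -2.93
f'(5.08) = -1.97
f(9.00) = -10.65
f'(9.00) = -1.97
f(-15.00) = 36.63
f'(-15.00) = -1.97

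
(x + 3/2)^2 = x^2 + 3*x + 9/4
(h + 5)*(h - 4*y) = h^2 - 4*h*y + 5*h - 20*y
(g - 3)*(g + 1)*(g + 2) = g^3 - 7*g - 6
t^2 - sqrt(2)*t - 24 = (t - 4*sqrt(2))*(t + 3*sqrt(2))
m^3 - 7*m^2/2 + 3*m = m*(m - 2)*(m - 3/2)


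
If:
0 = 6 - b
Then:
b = 6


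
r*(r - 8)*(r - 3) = r^3 - 11*r^2 + 24*r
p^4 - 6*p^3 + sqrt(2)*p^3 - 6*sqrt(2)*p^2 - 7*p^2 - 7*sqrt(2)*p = p*(p - 7)*(p + 1)*(p + sqrt(2))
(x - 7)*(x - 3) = x^2 - 10*x + 21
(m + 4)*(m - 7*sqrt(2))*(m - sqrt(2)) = m^3 - 8*sqrt(2)*m^2 + 4*m^2 - 32*sqrt(2)*m + 14*m + 56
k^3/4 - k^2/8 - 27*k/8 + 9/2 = (k/4 + 1)*(k - 3)*(k - 3/2)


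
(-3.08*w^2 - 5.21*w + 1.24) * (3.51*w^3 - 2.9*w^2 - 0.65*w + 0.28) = -10.8108*w^5 - 9.3551*w^4 + 21.4634*w^3 - 1.0719*w^2 - 2.2648*w + 0.3472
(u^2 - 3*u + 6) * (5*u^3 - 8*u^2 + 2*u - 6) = 5*u^5 - 23*u^4 + 56*u^3 - 60*u^2 + 30*u - 36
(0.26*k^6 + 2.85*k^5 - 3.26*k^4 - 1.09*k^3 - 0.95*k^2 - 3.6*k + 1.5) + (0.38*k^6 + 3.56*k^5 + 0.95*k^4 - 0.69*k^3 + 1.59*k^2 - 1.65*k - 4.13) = 0.64*k^6 + 6.41*k^5 - 2.31*k^4 - 1.78*k^3 + 0.64*k^2 - 5.25*k - 2.63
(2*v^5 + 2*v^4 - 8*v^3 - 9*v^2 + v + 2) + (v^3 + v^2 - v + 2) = 2*v^5 + 2*v^4 - 7*v^3 - 8*v^2 + 4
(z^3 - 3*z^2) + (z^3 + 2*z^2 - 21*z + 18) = 2*z^3 - z^2 - 21*z + 18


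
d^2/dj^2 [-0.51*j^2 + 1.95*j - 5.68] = -1.02000000000000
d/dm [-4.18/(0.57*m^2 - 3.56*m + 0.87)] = (4.7652*m - 14.8808)/(0.57*m^2 - 3.56*m + 0.87)^2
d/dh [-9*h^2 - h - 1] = -18*h - 1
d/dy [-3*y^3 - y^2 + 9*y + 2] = -9*y^2 - 2*y + 9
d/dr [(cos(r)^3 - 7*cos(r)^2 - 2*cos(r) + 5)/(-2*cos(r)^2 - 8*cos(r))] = (cos(r)^4 + 8*cos(r)^3 - 26*cos(r)^2 - 10*cos(r) - 20)*sin(r)/(2*(cos(r) + 4)^2*cos(r)^2)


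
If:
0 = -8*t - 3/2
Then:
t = -3/16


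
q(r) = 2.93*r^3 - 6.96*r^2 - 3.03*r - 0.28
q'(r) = 8.79*r^2 - 13.92*r - 3.03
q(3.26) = 17.39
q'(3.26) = 45.01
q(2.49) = -5.74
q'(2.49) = 16.81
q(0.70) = -4.81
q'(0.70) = -8.47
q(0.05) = -0.45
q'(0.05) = -3.70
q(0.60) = -3.97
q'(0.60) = -8.22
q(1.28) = -9.42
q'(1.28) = -6.45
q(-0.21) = 0.02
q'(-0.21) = 0.28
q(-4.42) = -375.87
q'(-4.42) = 230.22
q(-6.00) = -865.54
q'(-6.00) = 396.93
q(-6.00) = -865.54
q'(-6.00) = 396.93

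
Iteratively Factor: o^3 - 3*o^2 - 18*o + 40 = (o - 5)*(o^2 + 2*o - 8) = (o - 5)*(o + 4)*(o - 2)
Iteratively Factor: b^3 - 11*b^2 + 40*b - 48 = (b - 4)*(b^2 - 7*b + 12) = (b - 4)*(b - 3)*(b - 4)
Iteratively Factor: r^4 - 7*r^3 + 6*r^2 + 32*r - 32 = (r - 4)*(r^3 - 3*r^2 - 6*r + 8) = (r - 4)*(r + 2)*(r^2 - 5*r + 4) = (r - 4)*(r - 1)*(r + 2)*(r - 4)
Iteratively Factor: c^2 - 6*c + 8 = (c - 4)*(c - 2)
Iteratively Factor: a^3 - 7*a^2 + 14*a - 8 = (a - 1)*(a^2 - 6*a + 8) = (a - 2)*(a - 1)*(a - 4)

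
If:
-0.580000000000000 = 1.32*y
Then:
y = -0.44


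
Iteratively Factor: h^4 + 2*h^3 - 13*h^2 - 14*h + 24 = (h + 2)*(h^3 - 13*h + 12) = (h - 3)*(h + 2)*(h^2 + 3*h - 4) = (h - 3)*(h + 2)*(h + 4)*(h - 1)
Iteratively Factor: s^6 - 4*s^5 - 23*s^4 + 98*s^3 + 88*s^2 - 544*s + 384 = (s - 4)*(s^5 - 23*s^3 + 6*s^2 + 112*s - 96) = (s - 4)^2*(s^4 + 4*s^3 - 7*s^2 - 22*s + 24) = (s - 4)^2*(s - 2)*(s^3 + 6*s^2 + 5*s - 12) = (s - 4)^2*(s - 2)*(s - 1)*(s^2 + 7*s + 12) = (s - 4)^2*(s - 2)*(s - 1)*(s + 3)*(s + 4)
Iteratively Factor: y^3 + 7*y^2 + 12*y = (y + 3)*(y^2 + 4*y) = y*(y + 3)*(y + 4)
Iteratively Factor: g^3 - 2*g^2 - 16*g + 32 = (g - 2)*(g^2 - 16) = (g - 4)*(g - 2)*(g + 4)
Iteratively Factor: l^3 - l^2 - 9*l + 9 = (l - 1)*(l^2 - 9) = (l - 1)*(l + 3)*(l - 3)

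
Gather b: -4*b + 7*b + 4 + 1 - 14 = 3*b - 9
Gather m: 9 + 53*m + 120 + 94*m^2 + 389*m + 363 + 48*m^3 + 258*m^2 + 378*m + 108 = 48*m^3 + 352*m^2 + 820*m + 600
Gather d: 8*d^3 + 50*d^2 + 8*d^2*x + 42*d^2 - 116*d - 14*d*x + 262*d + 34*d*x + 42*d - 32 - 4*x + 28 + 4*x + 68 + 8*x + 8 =8*d^3 + d^2*(8*x + 92) + d*(20*x + 188) + 8*x + 72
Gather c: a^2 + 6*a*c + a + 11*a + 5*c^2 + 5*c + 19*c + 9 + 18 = a^2 + 12*a + 5*c^2 + c*(6*a + 24) + 27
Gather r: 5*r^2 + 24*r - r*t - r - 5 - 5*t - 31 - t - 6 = 5*r^2 + r*(23 - t) - 6*t - 42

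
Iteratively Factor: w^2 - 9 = (w - 3)*(w + 3)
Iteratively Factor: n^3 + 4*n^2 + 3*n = (n)*(n^2 + 4*n + 3) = n*(n + 1)*(n + 3)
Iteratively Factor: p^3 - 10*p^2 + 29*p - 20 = (p - 1)*(p^2 - 9*p + 20) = (p - 4)*(p - 1)*(p - 5)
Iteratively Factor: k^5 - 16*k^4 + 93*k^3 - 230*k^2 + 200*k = (k - 4)*(k^4 - 12*k^3 + 45*k^2 - 50*k) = (k - 5)*(k - 4)*(k^3 - 7*k^2 + 10*k) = k*(k - 5)*(k - 4)*(k^2 - 7*k + 10) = k*(k - 5)^2*(k - 4)*(k - 2)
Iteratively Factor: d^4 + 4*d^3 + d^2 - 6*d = (d + 2)*(d^3 + 2*d^2 - 3*d) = d*(d + 2)*(d^2 + 2*d - 3) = d*(d + 2)*(d + 3)*(d - 1)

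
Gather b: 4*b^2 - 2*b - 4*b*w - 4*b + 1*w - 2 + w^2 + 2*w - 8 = 4*b^2 + b*(-4*w - 6) + w^2 + 3*w - 10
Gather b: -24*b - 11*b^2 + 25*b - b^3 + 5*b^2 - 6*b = -b^3 - 6*b^2 - 5*b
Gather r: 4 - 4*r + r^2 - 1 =r^2 - 4*r + 3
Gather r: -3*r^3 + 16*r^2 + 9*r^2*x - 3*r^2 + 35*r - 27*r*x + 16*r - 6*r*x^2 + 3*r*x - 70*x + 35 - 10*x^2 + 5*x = -3*r^3 + r^2*(9*x + 13) + r*(-6*x^2 - 24*x + 51) - 10*x^2 - 65*x + 35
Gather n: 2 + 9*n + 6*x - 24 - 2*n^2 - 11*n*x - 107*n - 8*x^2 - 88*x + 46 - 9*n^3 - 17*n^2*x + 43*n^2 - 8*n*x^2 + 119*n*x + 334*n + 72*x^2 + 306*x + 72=-9*n^3 + n^2*(41 - 17*x) + n*(-8*x^2 + 108*x + 236) + 64*x^2 + 224*x + 96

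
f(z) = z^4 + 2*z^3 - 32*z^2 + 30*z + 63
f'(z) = 4*z^3 + 6*z^2 - 64*z + 30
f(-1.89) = -108.75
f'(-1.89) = 145.39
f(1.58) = 44.64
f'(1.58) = -40.36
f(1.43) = 50.49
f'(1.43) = -37.55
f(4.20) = 83.87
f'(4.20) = 163.39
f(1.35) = 53.42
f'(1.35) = -35.62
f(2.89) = 0.47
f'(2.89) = -8.30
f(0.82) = 67.64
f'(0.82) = -16.24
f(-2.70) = -237.50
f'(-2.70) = 167.81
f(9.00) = 5760.00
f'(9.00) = 2856.00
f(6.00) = 819.00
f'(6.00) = 726.00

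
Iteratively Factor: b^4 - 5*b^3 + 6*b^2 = (b - 2)*(b^3 - 3*b^2) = (b - 3)*(b - 2)*(b^2) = b*(b - 3)*(b - 2)*(b)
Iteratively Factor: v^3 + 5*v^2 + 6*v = (v + 2)*(v^2 + 3*v) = (v + 2)*(v + 3)*(v)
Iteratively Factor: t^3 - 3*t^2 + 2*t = (t - 2)*(t^2 - t) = (t - 2)*(t - 1)*(t)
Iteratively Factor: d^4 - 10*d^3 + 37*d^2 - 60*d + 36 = (d - 3)*(d^3 - 7*d^2 + 16*d - 12) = (d - 3)^2*(d^2 - 4*d + 4) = (d - 3)^2*(d - 2)*(d - 2)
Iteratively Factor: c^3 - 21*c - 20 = (c + 4)*(c^2 - 4*c - 5) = (c - 5)*(c + 4)*(c + 1)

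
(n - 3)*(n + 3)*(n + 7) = n^3 + 7*n^2 - 9*n - 63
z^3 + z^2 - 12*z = z*(z - 3)*(z + 4)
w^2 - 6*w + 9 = (w - 3)^2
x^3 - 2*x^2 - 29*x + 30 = (x - 6)*(x - 1)*(x + 5)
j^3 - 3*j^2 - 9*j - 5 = (j - 5)*(j + 1)^2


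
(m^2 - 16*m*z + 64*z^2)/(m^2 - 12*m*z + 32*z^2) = (-m + 8*z)/(-m + 4*z)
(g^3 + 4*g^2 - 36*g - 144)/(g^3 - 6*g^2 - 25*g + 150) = (g^2 + 10*g + 24)/(g^2 - 25)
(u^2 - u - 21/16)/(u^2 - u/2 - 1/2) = (-16*u^2 + 16*u + 21)/(8*(-2*u^2 + u + 1))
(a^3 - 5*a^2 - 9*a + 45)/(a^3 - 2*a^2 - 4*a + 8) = (a^3 - 5*a^2 - 9*a + 45)/(a^3 - 2*a^2 - 4*a + 8)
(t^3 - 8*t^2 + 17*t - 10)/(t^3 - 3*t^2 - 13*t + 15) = (t - 2)/(t + 3)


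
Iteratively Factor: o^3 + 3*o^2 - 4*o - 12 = (o + 2)*(o^2 + o - 6) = (o + 2)*(o + 3)*(o - 2)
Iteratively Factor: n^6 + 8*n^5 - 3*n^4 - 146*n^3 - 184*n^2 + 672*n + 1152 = (n - 3)*(n^5 + 11*n^4 + 30*n^3 - 56*n^2 - 352*n - 384) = (n - 3)^2*(n^4 + 14*n^3 + 72*n^2 + 160*n + 128) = (n - 3)^2*(n + 4)*(n^3 + 10*n^2 + 32*n + 32) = (n - 3)^2*(n + 4)^2*(n^2 + 6*n + 8) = (n - 3)^2*(n + 2)*(n + 4)^2*(n + 4)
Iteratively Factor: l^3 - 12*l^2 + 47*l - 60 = (l - 5)*(l^2 - 7*l + 12) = (l - 5)*(l - 4)*(l - 3)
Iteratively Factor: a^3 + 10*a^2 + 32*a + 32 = (a + 2)*(a^2 + 8*a + 16) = (a + 2)*(a + 4)*(a + 4)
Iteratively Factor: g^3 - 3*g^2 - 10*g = (g + 2)*(g^2 - 5*g) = g*(g + 2)*(g - 5)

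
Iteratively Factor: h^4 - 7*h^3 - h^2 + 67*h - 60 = (h - 5)*(h^3 - 2*h^2 - 11*h + 12) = (h - 5)*(h - 1)*(h^2 - h - 12) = (h - 5)*(h - 1)*(h + 3)*(h - 4)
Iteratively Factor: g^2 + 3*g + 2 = (g + 1)*(g + 2)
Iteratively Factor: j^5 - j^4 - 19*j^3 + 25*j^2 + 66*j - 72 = (j - 3)*(j^4 + 2*j^3 - 13*j^2 - 14*j + 24) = (j - 3)*(j + 2)*(j^3 - 13*j + 12) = (j - 3)*(j - 1)*(j + 2)*(j^2 + j - 12) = (j - 3)^2*(j - 1)*(j + 2)*(j + 4)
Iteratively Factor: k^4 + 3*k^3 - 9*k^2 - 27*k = (k - 3)*(k^3 + 6*k^2 + 9*k) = (k - 3)*(k + 3)*(k^2 + 3*k) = k*(k - 3)*(k + 3)*(k + 3)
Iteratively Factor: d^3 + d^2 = (d + 1)*(d^2) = d*(d + 1)*(d)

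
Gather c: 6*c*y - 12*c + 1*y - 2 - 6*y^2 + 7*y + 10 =c*(6*y - 12) - 6*y^2 + 8*y + 8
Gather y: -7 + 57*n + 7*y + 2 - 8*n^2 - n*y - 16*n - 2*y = -8*n^2 + 41*n + y*(5 - n) - 5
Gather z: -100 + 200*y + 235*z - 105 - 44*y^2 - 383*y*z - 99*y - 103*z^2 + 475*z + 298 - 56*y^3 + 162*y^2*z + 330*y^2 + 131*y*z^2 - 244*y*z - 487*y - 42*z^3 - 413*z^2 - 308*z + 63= -56*y^3 + 286*y^2 - 386*y - 42*z^3 + z^2*(131*y - 516) + z*(162*y^2 - 627*y + 402) + 156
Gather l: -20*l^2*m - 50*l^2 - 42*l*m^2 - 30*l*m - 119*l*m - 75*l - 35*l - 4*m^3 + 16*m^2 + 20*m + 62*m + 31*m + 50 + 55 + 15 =l^2*(-20*m - 50) + l*(-42*m^2 - 149*m - 110) - 4*m^3 + 16*m^2 + 113*m + 120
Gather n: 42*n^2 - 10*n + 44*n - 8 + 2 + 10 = 42*n^2 + 34*n + 4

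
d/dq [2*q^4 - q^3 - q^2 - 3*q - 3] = 8*q^3 - 3*q^2 - 2*q - 3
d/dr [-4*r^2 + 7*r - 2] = 7 - 8*r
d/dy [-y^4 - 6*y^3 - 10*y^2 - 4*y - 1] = -4*y^3 - 18*y^2 - 20*y - 4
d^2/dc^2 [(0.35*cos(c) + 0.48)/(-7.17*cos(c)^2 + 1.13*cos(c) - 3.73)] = (-0.0784081460724046*(1 - cos(c)^2)^2 - 0.0138939861578389*cos(c)^5 + 0.0801648951490661*cos(c)^3 - 0.00445045554964409*cos(c)^2 - 0.0667084096186263*cos(c) + 0.0618076822990064)/(-0.657798165137615*cos(c)^2 + 0.103669724770642*cos(c) - 0.342201834862385)^3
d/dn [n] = 1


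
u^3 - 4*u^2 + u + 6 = (u - 3)*(u - 2)*(u + 1)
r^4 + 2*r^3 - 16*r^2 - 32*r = r*(r - 4)*(r + 2)*(r + 4)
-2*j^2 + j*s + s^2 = (-j + s)*(2*j + s)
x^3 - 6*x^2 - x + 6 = (x - 6)*(x - 1)*(x + 1)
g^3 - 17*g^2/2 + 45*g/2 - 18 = (g - 4)*(g - 3)*(g - 3/2)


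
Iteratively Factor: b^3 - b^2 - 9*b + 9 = (b - 1)*(b^2 - 9) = (b - 1)*(b + 3)*(b - 3)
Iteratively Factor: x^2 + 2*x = (x + 2)*(x)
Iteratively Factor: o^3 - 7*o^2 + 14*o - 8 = (o - 2)*(o^2 - 5*o + 4) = (o - 2)*(o - 1)*(o - 4)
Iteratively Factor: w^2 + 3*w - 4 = (w - 1)*(w + 4)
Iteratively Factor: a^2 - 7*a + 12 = (a - 3)*(a - 4)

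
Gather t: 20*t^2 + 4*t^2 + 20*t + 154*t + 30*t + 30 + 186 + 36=24*t^2 + 204*t + 252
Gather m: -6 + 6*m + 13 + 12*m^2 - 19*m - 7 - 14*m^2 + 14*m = -2*m^2 + m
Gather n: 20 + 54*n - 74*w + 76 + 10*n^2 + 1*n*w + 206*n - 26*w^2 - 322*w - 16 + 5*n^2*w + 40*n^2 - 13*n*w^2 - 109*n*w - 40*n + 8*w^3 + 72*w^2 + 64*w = n^2*(5*w + 50) + n*(-13*w^2 - 108*w + 220) + 8*w^3 + 46*w^2 - 332*w + 80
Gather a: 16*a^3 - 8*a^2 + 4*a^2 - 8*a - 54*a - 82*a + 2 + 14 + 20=16*a^3 - 4*a^2 - 144*a + 36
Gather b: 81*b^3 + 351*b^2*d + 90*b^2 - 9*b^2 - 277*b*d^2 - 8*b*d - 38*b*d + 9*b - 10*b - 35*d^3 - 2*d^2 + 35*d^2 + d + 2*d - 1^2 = 81*b^3 + b^2*(351*d + 81) + b*(-277*d^2 - 46*d - 1) - 35*d^3 + 33*d^2 + 3*d - 1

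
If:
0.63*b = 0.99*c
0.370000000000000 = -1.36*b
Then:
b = -0.27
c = -0.17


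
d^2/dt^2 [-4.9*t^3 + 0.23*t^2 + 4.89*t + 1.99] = 0.46 - 29.4*t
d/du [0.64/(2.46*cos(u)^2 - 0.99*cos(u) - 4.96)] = (3.1488*cos(u) - 0.6336)*sin(u)/(-2.46*cos(u)^2 + 0.99*cos(u) + 4.96)^2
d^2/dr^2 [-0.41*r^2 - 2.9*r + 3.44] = -0.820000000000000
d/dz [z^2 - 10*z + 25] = 2*z - 10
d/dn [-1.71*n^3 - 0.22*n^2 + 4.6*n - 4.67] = -5.13*n^2 - 0.44*n + 4.6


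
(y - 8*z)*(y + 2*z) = y^2 - 6*y*z - 16*z^2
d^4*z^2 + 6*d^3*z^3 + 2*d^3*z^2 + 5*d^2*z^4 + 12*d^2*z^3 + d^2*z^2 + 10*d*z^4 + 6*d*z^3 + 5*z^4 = (d + z)*(d + 5*z)*(d*z + z)^2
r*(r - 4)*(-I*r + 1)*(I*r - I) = r^4 - 5*r^3 + I*r^3 + 4*r^2 - 5*I*r^2 + 4*I*r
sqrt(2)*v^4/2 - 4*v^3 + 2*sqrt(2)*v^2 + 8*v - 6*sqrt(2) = (v - 3*sqrt(2))*(v - sqrt(2))^2*(sqrt(2)*v/2 + 1)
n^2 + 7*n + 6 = (n + 1)*(n + 6)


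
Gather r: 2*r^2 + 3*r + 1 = 2*r^2 + 3*r + 1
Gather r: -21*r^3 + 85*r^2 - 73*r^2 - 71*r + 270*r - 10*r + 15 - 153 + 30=-21*r^3 + 12*r^2 + 189*r - 108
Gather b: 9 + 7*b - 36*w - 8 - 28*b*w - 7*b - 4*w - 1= -28*b*w - 40*w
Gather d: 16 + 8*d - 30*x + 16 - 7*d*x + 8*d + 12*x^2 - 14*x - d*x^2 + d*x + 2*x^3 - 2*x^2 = d*(-x^2 - 6*x + 16) + 2*x^3 + 10*x^2 - 44*x + 32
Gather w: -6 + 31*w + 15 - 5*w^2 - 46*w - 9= -5*w^2 - 15*w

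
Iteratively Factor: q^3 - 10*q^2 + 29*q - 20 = (q - 5)*(q^2 - 5*q + 4) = (q - 5)*(q - 4)*(q - 1)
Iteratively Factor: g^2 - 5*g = (g - 5)*(g)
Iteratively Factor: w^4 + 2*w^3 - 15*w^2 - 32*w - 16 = (w - 4)*(w^3 + 6*w^2 + 9*w + 4) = (w - 4)*(w + 4)*(w^2 + 2*w + 1) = (w - 4)*(w + 1)*(w + 4)*(w + 1)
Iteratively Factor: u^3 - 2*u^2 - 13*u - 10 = (u - 5)*(u^2 + 3*u + 2) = (u - 5)*(u + 2)*(u + 1)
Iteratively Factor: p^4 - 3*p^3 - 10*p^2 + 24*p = (p - 4)*(p^3 + p^2 - 6*p) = (p - 4)*(p + 3)*(p^2 - 2*p) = (p - 4)*(p - 2)*(p + 3)*(p)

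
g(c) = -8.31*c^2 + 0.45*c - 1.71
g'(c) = 0.45 - 16.62*c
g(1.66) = -23.86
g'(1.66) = -27.14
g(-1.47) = -20.33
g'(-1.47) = 24.88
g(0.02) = -1.70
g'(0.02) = 0.12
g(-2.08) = -38.60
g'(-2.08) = 35.02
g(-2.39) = -50.25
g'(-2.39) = 40.17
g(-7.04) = -416.73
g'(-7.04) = 117.45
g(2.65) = -58.87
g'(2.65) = -43.59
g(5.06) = -212.20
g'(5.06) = -83.65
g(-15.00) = -1878.21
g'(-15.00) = 249.75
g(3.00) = -75.15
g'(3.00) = -49.41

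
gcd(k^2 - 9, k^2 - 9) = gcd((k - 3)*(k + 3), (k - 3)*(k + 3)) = k^2 - 9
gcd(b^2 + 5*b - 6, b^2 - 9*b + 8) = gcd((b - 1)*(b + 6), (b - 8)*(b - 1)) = b - 1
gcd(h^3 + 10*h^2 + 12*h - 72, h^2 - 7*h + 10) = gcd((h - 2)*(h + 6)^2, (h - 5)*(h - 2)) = h - 2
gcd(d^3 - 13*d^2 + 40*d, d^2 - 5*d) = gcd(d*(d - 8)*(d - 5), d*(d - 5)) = d^2 - 5*d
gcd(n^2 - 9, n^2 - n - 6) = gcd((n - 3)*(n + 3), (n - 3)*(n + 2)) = n - 3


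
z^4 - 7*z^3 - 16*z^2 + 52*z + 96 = (z - 8)*(z - 3)*(z + 2)^2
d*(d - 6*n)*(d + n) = d^3 - 5*d^2*n - 6*d*n^2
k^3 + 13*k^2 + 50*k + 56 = (k + 2)*(k + 4)*(k + 7)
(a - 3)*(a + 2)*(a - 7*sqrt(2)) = a^3 - 7*sqrt(2)*a^2 - a^2 - 6*a + 7*sqrt(2)*a + 42*sqrt(2)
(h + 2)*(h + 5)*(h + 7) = h^3 + 14*h^2 + 59*h + 70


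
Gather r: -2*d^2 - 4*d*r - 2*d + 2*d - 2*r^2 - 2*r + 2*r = -2*d^2 - 4*d*r - 2*r^2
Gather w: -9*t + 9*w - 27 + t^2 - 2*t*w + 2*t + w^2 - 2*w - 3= t^2 - 7*t + w^2 + w*(7 - 2*t) - 30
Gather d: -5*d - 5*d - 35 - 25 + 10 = -10*d - 50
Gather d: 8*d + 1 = 8*d + 1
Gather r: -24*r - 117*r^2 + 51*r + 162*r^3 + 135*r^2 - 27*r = 162*r^3 + 18*r^2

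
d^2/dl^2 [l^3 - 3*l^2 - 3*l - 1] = 6*l - 6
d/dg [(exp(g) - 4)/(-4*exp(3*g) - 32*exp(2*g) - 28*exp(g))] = (exp(3*g)/2 - exp(2*g) - 16*exp(g) - 7)*exp(-g)/(exp(4*g) + 16*exp(3*g) + 78*exp(2*g) + 112*exp(g) + 49)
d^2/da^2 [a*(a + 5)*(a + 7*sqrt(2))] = 6*a + 10 + 14*sqrt(2)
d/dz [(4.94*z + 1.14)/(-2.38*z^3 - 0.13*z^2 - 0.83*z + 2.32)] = (23.5144*z^3 + 8.7818*z^2 + 0.2964*z + 12.407)/(5.6644*z^6 + 0.6188*z^5 + 3.9677*z^4 - 10.8274*z^3 + 0.0857*z^2 - 3.8512*z + 5.3824)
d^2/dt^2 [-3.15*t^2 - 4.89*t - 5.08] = -6.30000000000000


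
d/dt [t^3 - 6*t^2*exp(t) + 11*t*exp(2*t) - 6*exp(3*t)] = -6*t^2*exp(t) + 3*t^2 + 22*t*exp(2*t) - 12*t*exp(t) - 18*exp(3*t) + 11*exp(2*t)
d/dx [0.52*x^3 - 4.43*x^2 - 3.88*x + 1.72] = 1.56*x^2 - 8.86*x - 3.88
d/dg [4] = 0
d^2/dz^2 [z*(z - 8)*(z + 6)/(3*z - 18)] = 2*(z^3 - 18*z^2 + 108*z - 360)/(3*(z^3 - 18*z^2 + 108*z - 216))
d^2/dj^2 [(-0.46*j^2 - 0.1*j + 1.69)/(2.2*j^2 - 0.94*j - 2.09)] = (-2.87056*j^3 + 36.38712*j^2 - 23.72832*j + 14.902076)/(10.648*j^6 - 13.6488*j^5 - 24.51504*j^4 + 25.102136*j^3 + 23.289288*j^2 - 12.318042*j - 9.129329)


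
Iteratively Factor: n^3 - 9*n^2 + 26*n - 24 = (n - 2)*(n^2 - 7*n + 12) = (n - 3)*(n - 2)*(n - 4)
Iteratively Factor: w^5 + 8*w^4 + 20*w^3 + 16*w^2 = (w + 2)*(w^4 + 6*w^3 + 8*w^2) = w*(w + 2)*(w^3 + 6*w^2 + 8*w) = w*(w + 2)^2*(w^2 + 4*w) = w*(w + 2)^2*(w + 4)*(w)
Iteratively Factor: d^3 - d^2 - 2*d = (d)*(d^2 - d - 2) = d*(d + 1)*(d - 2)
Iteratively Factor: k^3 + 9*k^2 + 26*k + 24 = (k + 2)*(k^2 + 7*k + 12) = (k + 2)*(k + 3)*(k + 4)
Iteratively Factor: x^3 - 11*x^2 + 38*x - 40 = (x - 4)*(x^2 - 7*x + 10) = (x - 4)*(x - 2)*(x - 5)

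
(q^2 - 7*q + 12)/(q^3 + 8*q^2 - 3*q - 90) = (q - 4)/(q^2 + 11*q + 30)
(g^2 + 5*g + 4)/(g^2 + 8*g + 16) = (g + 1)/(g + 4)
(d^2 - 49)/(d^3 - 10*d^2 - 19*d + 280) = (d + 7)/(d^2 - 3*d - 40)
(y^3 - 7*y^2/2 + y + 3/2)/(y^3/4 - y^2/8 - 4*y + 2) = 4*(2*y^3 - 7*y^2 + 2*y + 3)/(2*y^3 - y^2 - 32*y + 16)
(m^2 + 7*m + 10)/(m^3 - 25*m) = (m + 2)/(m*(m - 5))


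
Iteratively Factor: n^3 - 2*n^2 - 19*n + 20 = (n - 5)*(n^2 + 3*n - 4) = (n - 5)*(n + 4)*(n - 1)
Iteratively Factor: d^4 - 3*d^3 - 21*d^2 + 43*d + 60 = (d - 3)*(d^3 - 21*d - 20) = (d - 3)*(d + 4)*(d^2 - 4*d - 5) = (d - 3)*(d + 1)*(d + 4)*(d - 5)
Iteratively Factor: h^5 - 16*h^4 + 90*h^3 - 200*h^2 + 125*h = (h)*(h^4 - 16*h^3 + 90*h^2 - 200*h + 125) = h*(h - 5)*(h^3 - 11*h^2 + 35*h - 25) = h*(h - 5)^2*(h^2 - 6*h + 5) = h*(h - 5)^3*(h - 1)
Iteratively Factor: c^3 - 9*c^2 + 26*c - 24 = (c - 3)*(c^2 - 6*c + 8) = (c - 4)*(c - 3)*(c - 2)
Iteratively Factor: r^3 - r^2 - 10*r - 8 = (r + 1)*(r^2 - 2*r - 8) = (r - 4)*(r + 1)*(r + 2)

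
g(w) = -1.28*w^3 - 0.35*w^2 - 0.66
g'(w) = -3.84*w^2 - 0.7*w = w*(-3.84*w - 0.7)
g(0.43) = -0.83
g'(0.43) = -1.01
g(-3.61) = 55.00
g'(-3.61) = -47.52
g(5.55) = -230.26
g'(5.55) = -122.17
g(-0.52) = -0.57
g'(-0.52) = -0.67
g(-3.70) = 59.38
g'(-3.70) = -49.98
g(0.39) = -0.79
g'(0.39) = -0.86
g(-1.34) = 1.79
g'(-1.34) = -5.96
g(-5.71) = 226.23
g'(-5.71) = -121.20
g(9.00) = -962.13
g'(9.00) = -317.34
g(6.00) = -289.74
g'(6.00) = -142.44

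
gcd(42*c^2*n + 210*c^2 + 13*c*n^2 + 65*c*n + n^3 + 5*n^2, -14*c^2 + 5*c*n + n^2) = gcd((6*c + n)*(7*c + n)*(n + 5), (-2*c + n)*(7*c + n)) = 7*c + n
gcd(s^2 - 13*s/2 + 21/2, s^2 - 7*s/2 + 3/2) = s - 3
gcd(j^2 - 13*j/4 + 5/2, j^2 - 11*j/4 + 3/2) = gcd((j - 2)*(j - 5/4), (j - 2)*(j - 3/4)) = j - 2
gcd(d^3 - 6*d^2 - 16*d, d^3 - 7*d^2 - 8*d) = d^2 - 8*d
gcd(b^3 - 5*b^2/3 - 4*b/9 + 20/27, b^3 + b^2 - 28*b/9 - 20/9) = b^2 - b - 10/9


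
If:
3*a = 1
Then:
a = 1/3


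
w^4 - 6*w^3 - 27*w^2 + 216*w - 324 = (w - 6)*(w - 3)^2*(w + 6)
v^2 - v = v*(v - 1)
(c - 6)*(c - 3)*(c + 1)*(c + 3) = c^4 - 5*c^3 - 15*c^2 + 45*c + 54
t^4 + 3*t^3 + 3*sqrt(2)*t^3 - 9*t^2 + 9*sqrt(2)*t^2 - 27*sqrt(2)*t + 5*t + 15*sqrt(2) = (t - 1)^2*(t + 5)*(t + 3*sqrt(2))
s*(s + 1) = s^2 + s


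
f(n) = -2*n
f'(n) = -2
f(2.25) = -4.50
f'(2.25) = -2.00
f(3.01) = -6.02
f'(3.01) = -2.00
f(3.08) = -6.16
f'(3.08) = -2.00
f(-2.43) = 4.86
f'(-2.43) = -2.00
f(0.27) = -0.54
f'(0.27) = -2.00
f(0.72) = -1.44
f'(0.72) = -2.00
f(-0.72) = 1.44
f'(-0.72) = -2.00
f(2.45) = -4.90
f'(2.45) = -2.00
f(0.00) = 0.00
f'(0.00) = -2.00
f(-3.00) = 6.00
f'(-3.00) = -2.00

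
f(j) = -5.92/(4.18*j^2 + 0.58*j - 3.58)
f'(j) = -5.92*(-8.36*j - 0.58)/(4.18*j^2 + 0.58*j - 3.58)^2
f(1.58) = -0.76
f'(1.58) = 1.35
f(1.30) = -1.40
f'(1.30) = 3.77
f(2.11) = -0.36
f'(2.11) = 0.41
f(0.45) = 2.39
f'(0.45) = 4.20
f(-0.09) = 1.65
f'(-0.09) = -0.08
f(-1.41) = -1.51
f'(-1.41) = -4.33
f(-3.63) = -0.12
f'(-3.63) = -0.07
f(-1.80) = -0.66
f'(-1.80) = -1.08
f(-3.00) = -0.18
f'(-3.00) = -0.14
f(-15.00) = -0.01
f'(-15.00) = -0.00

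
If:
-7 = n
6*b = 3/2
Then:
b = 1/4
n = -7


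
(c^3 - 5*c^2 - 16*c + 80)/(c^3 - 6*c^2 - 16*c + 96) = (c - 5)/(c - 6)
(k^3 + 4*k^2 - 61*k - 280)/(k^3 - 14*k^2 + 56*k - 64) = (k^2 + 12*k + 35)/(k^2 - 6*k + 8)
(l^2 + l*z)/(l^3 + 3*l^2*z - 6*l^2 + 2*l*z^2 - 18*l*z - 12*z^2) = l/(l^2 + 2*l*z - 6*l - 12*z)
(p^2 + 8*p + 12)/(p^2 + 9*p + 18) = (p + 2)/(p + 3)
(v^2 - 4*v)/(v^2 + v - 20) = v/(v + 5)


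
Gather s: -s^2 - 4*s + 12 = -s^2 - 4*s + 12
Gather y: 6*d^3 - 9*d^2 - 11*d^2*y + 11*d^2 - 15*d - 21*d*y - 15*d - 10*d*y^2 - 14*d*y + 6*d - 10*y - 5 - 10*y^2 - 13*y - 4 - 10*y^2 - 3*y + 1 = 6*d^3 + 2*d^2 - 24*d + y^2*(-10*d - 20) + y*(-11*d^2 - 35*d - 26) - 8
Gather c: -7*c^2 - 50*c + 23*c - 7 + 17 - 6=-7*c^2 - 27*c + 4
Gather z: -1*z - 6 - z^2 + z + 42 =36 - z^2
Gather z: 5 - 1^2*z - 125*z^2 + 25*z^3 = 25*z^3 - 125*z^2 - z + 5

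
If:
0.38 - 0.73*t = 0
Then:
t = 0.52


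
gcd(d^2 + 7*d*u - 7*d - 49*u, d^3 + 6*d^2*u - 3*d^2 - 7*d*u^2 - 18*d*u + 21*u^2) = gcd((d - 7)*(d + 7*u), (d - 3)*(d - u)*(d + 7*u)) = d + 7*u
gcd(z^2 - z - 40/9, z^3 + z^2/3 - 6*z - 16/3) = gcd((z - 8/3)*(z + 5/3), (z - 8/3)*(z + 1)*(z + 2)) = z - 8/3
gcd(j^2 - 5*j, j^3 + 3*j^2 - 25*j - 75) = j - 5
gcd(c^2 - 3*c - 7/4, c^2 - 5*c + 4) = 1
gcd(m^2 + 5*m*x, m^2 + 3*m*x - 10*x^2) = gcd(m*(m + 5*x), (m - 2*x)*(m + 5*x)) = m + 5*x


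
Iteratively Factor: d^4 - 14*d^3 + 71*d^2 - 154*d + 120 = (d - 2)*(d^3 - 12*d^2 + 47*d - 60) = (d - 5)*(d - 2)*(d^2 - 7*d + 12) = (d - 5)*(d - 3)*(d - 2)*(d - 4)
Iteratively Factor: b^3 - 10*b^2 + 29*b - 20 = (b - 5)*(b^2 - 5*b + 4) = (b - 5)*(b - 1)*(b - 4)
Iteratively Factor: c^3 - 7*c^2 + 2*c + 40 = (c + 2)*(c^2 - 9*c + 20) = (c - 4)*(c + 2)*(c - 5)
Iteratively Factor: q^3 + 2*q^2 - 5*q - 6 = (q + 3)*(q^2 - q - 2) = (q + 1)*(q + 3)*(q - 2)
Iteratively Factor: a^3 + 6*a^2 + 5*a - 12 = (a - 1)*(a^2 + 7*a + 12) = (a - 1)*(a + 3)*(a + 4)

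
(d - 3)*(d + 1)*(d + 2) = d^3 - 7*d - 6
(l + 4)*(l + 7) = l^2 + 11*l + 28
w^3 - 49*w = w*(w - 7)*(w + 7)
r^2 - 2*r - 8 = (r - 4)*(r + 2)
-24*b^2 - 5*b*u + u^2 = (-8*b + u)*(3*b + u)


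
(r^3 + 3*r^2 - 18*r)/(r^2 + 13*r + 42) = r*(r - 3)/(r + 7)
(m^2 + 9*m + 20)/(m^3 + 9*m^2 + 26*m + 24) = (m + 5)/(m^2 + 5*m + 6)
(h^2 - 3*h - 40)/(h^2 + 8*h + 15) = (h - 8)/(h + 3)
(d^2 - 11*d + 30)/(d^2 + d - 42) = (d - 5)/(d + 7)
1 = 1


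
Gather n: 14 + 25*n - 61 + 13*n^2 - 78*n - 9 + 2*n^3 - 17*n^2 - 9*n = 2*n^3 - 4*n^2 - 62*n - 56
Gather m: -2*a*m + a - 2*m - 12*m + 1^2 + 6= a + m*(-2*a - 14) + 7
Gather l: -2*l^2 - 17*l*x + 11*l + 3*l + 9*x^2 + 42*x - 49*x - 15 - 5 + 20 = -2*l^2 + l*(14 - 17*x) + 9*x^2 - 7*x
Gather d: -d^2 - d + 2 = -d^2 - d + 2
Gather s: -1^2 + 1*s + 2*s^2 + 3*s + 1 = 2*s^2 + 4*s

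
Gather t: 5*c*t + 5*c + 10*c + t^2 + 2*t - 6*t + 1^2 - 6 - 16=15*c + t^2 + t*(5*c - 4) - 21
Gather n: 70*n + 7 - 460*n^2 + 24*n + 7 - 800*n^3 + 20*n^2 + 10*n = -800*n^3 - 440*n^2 + 104*n + 14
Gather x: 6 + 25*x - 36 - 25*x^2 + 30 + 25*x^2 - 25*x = 0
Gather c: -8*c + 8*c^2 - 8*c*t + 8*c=8*c^2 - 8*c*t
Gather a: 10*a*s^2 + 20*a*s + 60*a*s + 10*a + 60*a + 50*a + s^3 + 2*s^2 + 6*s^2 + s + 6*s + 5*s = a*(10*s^2 + 80*s + 120) + s^3 + 8*s^2 + 12*s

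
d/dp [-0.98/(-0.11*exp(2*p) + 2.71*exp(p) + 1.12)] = (2.6558 - 0.2156*exp(p))*exp(p)/(-0.11*exp(2*p) + 2.71*exp(p) + 1.12)^2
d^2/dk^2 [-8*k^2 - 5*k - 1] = -16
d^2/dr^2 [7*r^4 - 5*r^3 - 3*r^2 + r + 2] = 84*r^2 - 30*r - 6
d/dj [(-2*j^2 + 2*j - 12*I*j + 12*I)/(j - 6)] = 2*(-j^2 + 12*j - 6 + 30*I)/(j^2 - 12*j + 36)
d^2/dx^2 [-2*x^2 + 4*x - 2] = -4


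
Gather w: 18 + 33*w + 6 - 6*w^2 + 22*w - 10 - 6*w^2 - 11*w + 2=-12*w^2 + 44*w + 16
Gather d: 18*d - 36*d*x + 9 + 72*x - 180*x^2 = d*(18 - 36*x) - 180*x^2 + 72*x + 9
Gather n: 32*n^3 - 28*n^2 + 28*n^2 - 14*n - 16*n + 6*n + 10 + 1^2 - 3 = 32*n^3 - 24*n + 8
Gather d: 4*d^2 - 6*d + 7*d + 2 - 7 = 4*d^2 + d - 5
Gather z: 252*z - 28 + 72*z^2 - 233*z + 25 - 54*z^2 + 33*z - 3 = 18*z^2 + 52*z - 6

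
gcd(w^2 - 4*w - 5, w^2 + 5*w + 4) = w + 1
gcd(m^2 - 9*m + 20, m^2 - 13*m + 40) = m - 5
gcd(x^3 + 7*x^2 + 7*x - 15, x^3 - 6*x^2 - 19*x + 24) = x^2 + 2*x - 3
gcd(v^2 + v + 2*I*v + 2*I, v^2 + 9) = 1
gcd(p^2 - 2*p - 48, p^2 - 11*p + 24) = p - 8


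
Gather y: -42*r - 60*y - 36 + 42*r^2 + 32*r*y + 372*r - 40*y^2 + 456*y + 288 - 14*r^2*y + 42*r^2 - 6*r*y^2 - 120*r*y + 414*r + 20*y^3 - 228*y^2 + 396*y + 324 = 84*r^2 + 744*r + 20*y^3 + y^2*(-6*r - 268) + y*(-14*r^2 - 88*r + 792) + 576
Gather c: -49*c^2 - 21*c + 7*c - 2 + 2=-49*c^2 - 14*c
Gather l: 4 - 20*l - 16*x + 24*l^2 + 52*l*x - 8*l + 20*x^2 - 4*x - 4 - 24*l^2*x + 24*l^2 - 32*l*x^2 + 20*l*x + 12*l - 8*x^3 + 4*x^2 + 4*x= l^2*(48 - 24*x) + l*(-32*x^2 + 72*x - 16) - 8*x^3 + 24*x^2 - 16*x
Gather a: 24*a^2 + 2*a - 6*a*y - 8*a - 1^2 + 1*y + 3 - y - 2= 24*a^2 + a*(-6*y - 6)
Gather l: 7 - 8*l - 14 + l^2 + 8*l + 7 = l^2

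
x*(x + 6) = x^2 + 6*x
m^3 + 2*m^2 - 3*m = m*(m - 1)*(m + 3)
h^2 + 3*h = h*(h + 3)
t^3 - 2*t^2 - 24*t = t*(t - 6)*(t + 4)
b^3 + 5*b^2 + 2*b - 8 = (b - 1)*(b + 2)*(b + 4)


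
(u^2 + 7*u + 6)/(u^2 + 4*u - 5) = (u^2 + 7*u + 6)/(u^2 + 4*u - 5)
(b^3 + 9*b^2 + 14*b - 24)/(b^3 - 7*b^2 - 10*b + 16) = (b^2 + 10*b + 24)/(b^2 - 6*b - 16)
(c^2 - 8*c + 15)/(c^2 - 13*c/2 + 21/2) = 2*(c - 5)/(2*c - 7)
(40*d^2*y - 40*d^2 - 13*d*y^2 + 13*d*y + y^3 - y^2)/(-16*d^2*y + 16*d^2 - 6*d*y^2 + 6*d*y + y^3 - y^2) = (-5*d + y)/(2*d + y)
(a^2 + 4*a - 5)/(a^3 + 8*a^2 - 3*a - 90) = (a - 1)/(a^2 + 3*a - 18)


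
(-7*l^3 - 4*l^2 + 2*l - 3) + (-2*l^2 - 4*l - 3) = -7*l^3 - 6*l^2 - 2*l - 6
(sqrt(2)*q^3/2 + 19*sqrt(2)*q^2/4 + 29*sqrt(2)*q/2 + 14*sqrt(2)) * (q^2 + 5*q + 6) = sqrt(2)*q^5/2 + 29*sqrt(2)*q^4/4 + 165*sqrt(2)*q^3/4 + 115*sqrt(2)*q^2 + 157*sqrt(2)*q + 84*sqrt(2)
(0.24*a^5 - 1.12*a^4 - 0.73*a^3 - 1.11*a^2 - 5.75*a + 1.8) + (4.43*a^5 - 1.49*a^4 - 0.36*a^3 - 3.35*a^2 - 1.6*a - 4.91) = 4.67*a^5 - 2.61*a^4 - 1.09*a^3 - 4.46*a^2 - 7.35*a - 3.11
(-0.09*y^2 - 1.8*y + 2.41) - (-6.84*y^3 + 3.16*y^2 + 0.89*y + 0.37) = 6.84*y^3 - 3.25*y^2 - 2.69*y + 2.04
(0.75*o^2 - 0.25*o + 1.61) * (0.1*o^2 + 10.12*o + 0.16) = 0.075*o^4 + 7.565*o^3 - 2.249*o^2 + 16.2532*o + 0.2576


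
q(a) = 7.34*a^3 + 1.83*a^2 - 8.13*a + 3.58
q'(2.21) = 107.51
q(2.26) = 79.28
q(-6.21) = -1633.17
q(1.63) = 26.98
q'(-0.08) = -8.28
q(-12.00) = -12318.86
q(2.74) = 146.03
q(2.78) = 152.82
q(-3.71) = -315.89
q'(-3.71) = 281.38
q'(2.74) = 167.22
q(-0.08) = 4.24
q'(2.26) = 112.61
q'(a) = 22.02*a^2 + 3.66*a - 8.13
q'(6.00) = 806.55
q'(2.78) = 172.22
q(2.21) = 73.78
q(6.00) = 1606.12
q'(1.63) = 56.34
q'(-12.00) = 3118.83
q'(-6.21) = 818.32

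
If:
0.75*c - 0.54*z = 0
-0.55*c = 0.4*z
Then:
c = 0.00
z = 0.00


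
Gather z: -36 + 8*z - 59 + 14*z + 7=22*z - 88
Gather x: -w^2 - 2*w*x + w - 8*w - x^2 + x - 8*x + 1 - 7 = -w^2 - 7*w - x^2 + x*(-2*w - 7) - 6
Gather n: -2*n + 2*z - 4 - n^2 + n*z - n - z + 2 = -n^2 + n*(z - 3) + z - 2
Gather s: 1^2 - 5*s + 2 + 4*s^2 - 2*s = 4*s^2 - 7*s + 3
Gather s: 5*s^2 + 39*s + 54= 5*s^2 + 39*s + 54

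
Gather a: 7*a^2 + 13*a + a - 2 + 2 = 7*a^2 + 14*a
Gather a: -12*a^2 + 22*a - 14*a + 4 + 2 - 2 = -12*a^2 + 8*a + 4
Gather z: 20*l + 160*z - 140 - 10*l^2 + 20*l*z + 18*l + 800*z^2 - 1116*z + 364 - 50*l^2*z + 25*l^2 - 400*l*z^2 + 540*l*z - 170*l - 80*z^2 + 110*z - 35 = 15*l^2 - 132*l + z^2*(720 - 400*l) + z*(-50*l^2 + 560*l - 846) + 189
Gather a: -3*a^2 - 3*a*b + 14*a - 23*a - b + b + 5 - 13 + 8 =-3*a^2 + a*(-3*b - 9)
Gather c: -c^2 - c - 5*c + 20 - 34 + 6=-c^2 - 6*c - 8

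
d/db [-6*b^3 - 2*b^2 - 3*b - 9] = -18*b^2 - 4*b - 3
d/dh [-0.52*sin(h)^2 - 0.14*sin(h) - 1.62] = -(1.04*sin(h) + 0.14)*cos(h)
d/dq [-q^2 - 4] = -2*q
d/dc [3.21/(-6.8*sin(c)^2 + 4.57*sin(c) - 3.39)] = (43.656*sin(c) - 14.6697)*cos(c)/(6.8*sin(c)^2 - 4.57*sin(c) + 3.39)^2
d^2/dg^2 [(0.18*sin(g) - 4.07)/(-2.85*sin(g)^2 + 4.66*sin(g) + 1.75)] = (-1.46205*sin(g)^5 + 129.84372*sin(g)^4 - 164.62341*sin(g)^3 - 27.304558*sin(g)^2 + 295.96642*sin(g) - 220.299034)/(-2.85*sin(g)^2 + 4.66*sin(g) + 1.75)^3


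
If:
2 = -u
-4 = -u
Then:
No Solution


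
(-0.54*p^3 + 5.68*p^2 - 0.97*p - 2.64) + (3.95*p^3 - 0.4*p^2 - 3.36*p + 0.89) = 3.41*p^3 + 5.28*p^2 - 4.33*p - 1.75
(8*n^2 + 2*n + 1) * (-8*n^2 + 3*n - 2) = -64*n^4 + 8*n^3 - 18*n^2 - n - 2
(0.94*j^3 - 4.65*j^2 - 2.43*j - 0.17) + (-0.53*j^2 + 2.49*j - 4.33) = 0.94*j^3 - 5.18*j^2 + 0.0600000000000001*j - 4.5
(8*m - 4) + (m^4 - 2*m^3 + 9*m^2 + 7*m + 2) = m^4 - 2*m^3 + 9*m^2 + 15*m - 2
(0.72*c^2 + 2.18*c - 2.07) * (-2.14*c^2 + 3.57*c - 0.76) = -1.5408*c^4 - 2.0948*c^3 + 11.6652*c^2 - 9.0467*c + 1.5732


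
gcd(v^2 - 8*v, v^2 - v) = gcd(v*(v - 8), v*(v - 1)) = v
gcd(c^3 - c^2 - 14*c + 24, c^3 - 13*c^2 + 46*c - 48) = c^2 - 5*c + 6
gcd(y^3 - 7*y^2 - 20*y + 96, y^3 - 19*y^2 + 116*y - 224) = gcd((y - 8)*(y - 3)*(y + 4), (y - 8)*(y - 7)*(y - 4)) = y - 8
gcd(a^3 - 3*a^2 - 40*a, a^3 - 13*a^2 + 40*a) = a^2 - 8*a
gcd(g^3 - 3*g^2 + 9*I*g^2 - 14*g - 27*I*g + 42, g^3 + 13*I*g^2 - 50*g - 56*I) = g^2 + 9*I*g - 14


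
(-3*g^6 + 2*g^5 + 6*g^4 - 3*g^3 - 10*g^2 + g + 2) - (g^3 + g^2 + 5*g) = -3*g^6 + 2*g^5 + 6*g^4 - 4*g^3 - 11*g^2 - 4*g + 2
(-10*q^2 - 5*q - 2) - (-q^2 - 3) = -9*q^2 - 5*q + 1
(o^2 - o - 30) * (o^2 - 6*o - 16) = o^4 - 7*o^3 - 40*o^2 + 196*o + 480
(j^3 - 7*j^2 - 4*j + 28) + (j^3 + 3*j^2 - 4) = 2*j^3 - 4*j^2 - 4*j + 24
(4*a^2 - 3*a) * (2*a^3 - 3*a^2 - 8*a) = 8*a^5 - 18*a^4 - 23*a^3 + 24*a^2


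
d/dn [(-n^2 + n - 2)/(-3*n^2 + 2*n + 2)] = (n^2 - 16*n + 6)/(9*n^4 - 12*n^3 - 8*n^2 + 8*n + 4)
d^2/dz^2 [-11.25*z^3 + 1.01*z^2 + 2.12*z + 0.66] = 2.02 - 67.5*z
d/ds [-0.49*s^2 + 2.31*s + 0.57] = 2.31 - 0.98*s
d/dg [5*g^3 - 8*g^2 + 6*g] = 15*g^2 - 16*g + 6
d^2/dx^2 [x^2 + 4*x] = 2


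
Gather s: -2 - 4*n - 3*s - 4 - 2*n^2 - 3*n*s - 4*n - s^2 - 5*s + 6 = -2*n^2 - 8*n - s^2 + s*(-3*n - 8)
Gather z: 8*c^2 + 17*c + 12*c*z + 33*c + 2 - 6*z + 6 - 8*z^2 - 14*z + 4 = 8*c^2 + 50*c - 8*z^2 + z*(12*c - 20) + 12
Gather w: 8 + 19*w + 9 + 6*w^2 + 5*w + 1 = 6*w^2 + 24*w + 18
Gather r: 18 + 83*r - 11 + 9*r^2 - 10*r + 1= 9*r^2 + 73*r + 8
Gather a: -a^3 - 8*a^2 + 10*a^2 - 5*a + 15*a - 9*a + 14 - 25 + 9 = -a^3 + 2*a^2 + a - 2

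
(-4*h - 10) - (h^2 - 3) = -h^2 - 4*h - 7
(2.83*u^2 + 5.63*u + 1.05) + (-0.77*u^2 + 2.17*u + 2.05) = 2.06*u^2 + 7.8*u + 3.1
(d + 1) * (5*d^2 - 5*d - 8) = 5*d^3 - 13*d - 8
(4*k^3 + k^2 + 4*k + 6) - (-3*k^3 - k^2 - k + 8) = 7*k^3 + 2*k^2 + 5*k - 2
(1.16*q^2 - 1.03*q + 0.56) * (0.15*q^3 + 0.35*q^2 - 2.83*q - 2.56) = 0.174*q^5 + 0.2515*q^4 - 3.5593*q^3 + 0.141300000000001*q^2 + 1.052*q - 1.4336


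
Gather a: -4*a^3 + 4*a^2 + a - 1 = -4*a^3 + 4*a^2 + a - 1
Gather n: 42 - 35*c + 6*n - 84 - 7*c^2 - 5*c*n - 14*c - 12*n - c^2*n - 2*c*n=-7*c^2 - 49*c + n*(-c^2 - 7*c - 6) - 42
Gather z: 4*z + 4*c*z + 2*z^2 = 2*z^2 + z*(4*c + 4)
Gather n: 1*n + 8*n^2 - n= 8*n^2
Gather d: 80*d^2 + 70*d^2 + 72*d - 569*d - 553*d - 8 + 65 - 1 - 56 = 150*d^2 - 1050*d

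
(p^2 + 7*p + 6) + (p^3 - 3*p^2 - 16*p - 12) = p^3 - 2*p^2 - 9*p - 6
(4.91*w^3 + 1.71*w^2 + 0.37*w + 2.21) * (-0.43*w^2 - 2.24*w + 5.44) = -2.1113*w^5 - 11.7337*w^4 + 22.7209*w^3 + 7.5233*w^2 - 2.9376*w + 12.0224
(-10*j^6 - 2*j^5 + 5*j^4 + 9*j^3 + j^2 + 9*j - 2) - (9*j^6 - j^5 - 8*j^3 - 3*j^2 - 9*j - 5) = -19*j^6 - j^5 + 5*j^4 + 17*j^3 + 4*j^2 + 18*j + 3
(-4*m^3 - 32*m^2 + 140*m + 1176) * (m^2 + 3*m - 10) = -4*m^5 - 44*m^4 + 84*m^3 + 1916*m^2 + 2128*m - 11760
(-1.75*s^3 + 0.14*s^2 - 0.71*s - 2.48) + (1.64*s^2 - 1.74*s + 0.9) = -1.75*s^3 + 1.78*s^2 - 2.45*s - 1.58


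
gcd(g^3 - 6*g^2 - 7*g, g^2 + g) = g^2 + g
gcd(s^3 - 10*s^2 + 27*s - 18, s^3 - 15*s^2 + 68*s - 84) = s - 6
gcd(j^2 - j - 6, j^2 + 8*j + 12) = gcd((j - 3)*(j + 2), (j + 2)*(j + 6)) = j + 2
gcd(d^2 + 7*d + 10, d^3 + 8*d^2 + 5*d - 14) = d + 2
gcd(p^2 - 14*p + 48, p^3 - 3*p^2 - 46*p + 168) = p - 6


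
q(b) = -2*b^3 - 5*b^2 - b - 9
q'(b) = -6*b^2 - 10*b - 1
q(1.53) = -29.40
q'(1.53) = -30.35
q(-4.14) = 51.36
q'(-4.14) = -62.44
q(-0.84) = -10.50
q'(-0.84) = 3.17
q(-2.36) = -8.20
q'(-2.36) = -10.82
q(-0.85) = -10.53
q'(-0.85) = 3.16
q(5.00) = -389.00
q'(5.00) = -201.00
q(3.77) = -191.00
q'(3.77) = -123.98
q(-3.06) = 4.55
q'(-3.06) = -26.58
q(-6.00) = 249.00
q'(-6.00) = -157.00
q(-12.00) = 2739.00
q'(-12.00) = -745.00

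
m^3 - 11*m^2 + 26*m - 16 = (m - 8)*(m - 2)*(m - 1)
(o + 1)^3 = o^3 + 3*o^2 + 3*o + 1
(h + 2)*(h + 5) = h^2 + 7*h + 10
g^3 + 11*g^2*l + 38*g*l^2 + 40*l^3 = (g + 2*l)*(g + 4*l)*(g + 5*l)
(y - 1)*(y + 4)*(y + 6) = y^3 + 9*y^2 + 14*y - 24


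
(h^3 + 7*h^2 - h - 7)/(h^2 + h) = h + 6 - 7/h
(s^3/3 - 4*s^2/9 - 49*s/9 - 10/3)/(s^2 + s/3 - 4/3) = (3*s^3 - 4*s^2 - 49*s - 30)/(3*(3*s^2 + s - 4))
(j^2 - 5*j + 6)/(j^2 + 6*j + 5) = (j^2 - 5*j + 6)/(j^2 + 6*j + 5)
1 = 1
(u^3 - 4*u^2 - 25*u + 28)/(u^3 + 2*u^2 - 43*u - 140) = (u - 1)/(u + 5)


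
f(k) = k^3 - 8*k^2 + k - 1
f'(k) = 3*k^2 - 16*k + 1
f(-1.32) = -18.56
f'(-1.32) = 27.35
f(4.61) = -68.43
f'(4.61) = -9.00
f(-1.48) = -23.24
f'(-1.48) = 31.25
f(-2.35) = -60.51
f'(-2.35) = 55.17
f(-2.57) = -73.38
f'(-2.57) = 61.93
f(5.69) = -70.10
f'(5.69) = 7.09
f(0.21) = -1.13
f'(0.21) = -2.23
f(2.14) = -25.70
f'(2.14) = -19.50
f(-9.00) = -1387.00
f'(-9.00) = 388.00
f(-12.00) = -2893.00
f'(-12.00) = 625.00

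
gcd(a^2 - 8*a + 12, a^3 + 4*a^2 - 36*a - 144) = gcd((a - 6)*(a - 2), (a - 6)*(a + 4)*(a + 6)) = a - 6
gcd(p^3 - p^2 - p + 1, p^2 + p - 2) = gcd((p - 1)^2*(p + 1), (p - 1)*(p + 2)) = p - 1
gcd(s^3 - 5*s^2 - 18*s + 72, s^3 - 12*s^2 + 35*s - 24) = s - 3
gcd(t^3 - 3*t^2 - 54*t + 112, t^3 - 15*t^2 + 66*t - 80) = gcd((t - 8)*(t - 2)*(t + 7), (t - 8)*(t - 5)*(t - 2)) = t^2 - 10*t + 16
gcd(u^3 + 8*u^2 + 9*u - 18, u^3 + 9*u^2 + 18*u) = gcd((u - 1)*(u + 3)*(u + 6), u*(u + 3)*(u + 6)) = u^2 + 9*u + 18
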